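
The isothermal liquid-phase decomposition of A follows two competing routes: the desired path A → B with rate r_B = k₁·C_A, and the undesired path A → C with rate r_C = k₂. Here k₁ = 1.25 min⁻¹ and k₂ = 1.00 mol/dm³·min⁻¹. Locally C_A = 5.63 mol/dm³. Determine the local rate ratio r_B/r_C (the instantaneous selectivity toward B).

S_{B/C} = r_B/r_C = (k₁·C_A)/(k₂) = (k₁/k₂)·C_A.
= (1.25×5.630) / (1.00) = 7.037/1.000 = 7.04.
Since the desired path is higher order in A, keeping C_A high (PFR or concentrated feed) favours B.

7.04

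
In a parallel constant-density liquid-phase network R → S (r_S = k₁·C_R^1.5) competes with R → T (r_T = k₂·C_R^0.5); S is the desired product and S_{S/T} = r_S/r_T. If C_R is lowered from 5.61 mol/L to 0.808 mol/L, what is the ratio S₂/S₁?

0.144

S_{S/T} = (k₁/k₂)·C_R, so S₂/S₁ = (C_{R,2}/C_{R,1}).
= 0.808/5.61 = 0.144.
Selectivity toward S falls as C_R falls — high-concentration operation is favoured.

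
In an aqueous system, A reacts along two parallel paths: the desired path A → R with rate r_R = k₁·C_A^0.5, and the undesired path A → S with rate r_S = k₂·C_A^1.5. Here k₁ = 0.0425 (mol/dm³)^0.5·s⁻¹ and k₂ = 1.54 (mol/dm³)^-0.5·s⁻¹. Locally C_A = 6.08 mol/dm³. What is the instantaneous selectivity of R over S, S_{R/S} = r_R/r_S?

S_{R/S} = r_R/r_S = (k₁·C_A^0.5)/(k₂·C_A^1.5) = (k₁/k₂)·C_A⁻¹.
= (0.0425×6.080^0.5) / (1.54×6.080^1.5) = 0.1048/23.09 = 0.00454.

0.00454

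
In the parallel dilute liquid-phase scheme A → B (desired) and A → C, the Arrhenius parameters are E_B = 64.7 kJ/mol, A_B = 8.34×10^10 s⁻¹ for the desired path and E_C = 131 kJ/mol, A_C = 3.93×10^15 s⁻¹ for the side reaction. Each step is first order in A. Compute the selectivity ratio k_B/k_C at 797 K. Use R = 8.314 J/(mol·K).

0.470

Since both paths have the same order in A, the concentration cancels and S_{B/C} = k_B/k_C = (A_B/A_C)·exp[(E_C−E_B)/(RT)].
(E_C−E_B)/(RT) = (131−64.7)×10³/(8.314×797) = 66300/6626 = 10.01.
k_B/k_C = (8.34×10^10/3.93×10^15)·exp(10.01) = 2.122×10^-5 × 22151 = 0.470.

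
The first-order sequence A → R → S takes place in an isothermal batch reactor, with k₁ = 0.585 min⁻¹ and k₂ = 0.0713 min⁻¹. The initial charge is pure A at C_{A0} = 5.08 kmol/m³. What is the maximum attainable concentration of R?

For a first-order series the maximum intermediate yield is C_{R,max}/C_{A0} = (k₁/k₂)^[k₂/(k₂−k₁)].
= (0.585/0.0713)^(0.0713/(0.0713−0.585)) = (8.205)^(-0.1388) = 0.7467.
C_{R,max} = 0.7467×5.08 = 3.79 kmol/m³.

3.79 kmol/m³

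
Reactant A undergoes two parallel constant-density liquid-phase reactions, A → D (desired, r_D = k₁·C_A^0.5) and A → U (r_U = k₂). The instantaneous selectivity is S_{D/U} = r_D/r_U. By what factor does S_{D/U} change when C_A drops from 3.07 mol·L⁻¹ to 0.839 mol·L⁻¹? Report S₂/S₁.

0.523

S_{D/U} = (k₁/k₂)·C_A^0.5, so S₂/S₁ = (C_{A,2}/C_{A,1})^0.5.
= (0.839/3.07)^0.5 = (0.2733)^0.5 = 0.523.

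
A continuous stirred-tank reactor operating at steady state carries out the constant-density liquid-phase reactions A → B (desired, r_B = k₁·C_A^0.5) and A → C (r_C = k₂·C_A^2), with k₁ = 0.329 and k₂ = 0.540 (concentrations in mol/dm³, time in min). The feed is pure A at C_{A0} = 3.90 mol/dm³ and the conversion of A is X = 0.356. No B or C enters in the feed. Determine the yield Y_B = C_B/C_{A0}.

0.0473

Exit C_A = C_{A0}(1−X) = 3.90×0.644 = 2.512 mol/dm³.
In a CSTR the entire volume is at exit conditions, so r_B = 0.329×2.512^0.5 = 0.5214 and r_C = 0.540×2.512^2 = 3.406.
Fraction of consumed A going to B: r_B/(r_B+r_C) = 0.1327.
C_B = 0.1327·C_{A0}·X = 0.1327×3.90×0.356 = 0.184 mol/dm³; Y_B = C_B/C_{A0} = 0.0473.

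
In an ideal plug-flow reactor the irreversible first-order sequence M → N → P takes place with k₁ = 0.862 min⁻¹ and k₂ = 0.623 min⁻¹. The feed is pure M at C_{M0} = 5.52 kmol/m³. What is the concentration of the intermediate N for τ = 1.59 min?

2.34 kmol/m³

The intermediate concentration in a first-order A→B→C sequence is C_N = k₁C_{M0}(e^(−k₁τ) − e^(−k₂τ))/(k₂−k₁).
e^(−k₁τ) = e^(−0.862×1.59) = e^(−1.371) = 0.2540; e^(−k₂τ) = e^(−0.9906) = 0.3714.
C_N = 0.862×5.52/(0.623−0.862) × (0.2540−0.3714) = (-19.91)×(-0.1174) = 2.337 kmol/m³.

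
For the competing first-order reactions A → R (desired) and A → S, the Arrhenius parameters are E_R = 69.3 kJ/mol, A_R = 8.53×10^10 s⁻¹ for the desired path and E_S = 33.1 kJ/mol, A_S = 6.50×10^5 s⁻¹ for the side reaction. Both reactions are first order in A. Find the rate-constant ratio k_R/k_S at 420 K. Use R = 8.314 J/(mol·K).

k_R/k_S = (A_R/A_S)·exp[−(E_R−E_S)/(RT)] = (A_R/A_S)·exp[(E_S−E_R)/(RT)].
(E_S−E_R)/(RT) = (33.1−69.3)×10³/(8.314×420) = -36200/3492 = -10.37.
k_R/k_S = (8.53×10^10/6.50×10^5)·exp(-10.37) = 1.312×10^5 × 3.146×10^-5 = 4.13.
Since E_R > E_S, raising the temperature improves selectivity toward R.

4.13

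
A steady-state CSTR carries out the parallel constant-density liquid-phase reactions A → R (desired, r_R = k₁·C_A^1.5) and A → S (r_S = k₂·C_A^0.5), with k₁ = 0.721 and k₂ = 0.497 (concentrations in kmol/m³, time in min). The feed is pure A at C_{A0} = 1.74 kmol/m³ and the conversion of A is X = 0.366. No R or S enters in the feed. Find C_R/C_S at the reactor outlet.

Exit C_A = C_{A0}(1−X) = 1.74×0.634 = 1.103 kmol/m³.
In a CSTR the entire volume is at exit conditions, so r_R = 0.721×1.103^1.5 = 0.8354 and r_S = 0.497×1.103^0.5 = 0.5220.
Overall selectivity = C_R/C_S = r_Rτ/(r_Sτ) = r_R/r_S = 1.60.

1.60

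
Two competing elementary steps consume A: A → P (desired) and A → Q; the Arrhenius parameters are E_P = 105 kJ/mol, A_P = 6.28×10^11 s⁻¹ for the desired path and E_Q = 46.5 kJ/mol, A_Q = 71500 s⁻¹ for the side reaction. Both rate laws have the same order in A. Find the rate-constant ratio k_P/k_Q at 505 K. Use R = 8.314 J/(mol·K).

Since both paths have the same order in A, the concentration cancels and S_{P/Q} = k_P/k_Q = (A_P/A_Q)·exp[(E_Q−E_P)/(RT)].
(E_Q−E_P)/(RT) = (46.5−105)×10³/(8.314×505) = -58500/4199 = -13.93.
k_P/k_Q = (6.28×10^11/71500)·exp(-13.93) = 8.783×10^6 × 8.889×10^-7 = 7.81.
Since E_P > E_Q, raising the temperature improves selectivity toward P.

7.81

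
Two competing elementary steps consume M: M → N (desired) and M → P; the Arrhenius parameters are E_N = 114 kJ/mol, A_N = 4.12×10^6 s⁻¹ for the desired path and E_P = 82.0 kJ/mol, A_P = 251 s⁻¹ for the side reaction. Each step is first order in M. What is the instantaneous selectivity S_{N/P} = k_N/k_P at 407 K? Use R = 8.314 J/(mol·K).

1.28

Since both paths have the same order in M, the concentration cancels and S_{N/P} = k_N/k_P = (A_N/A_P)·exp[(E_P−E_N)/(RT)].
(E_P−E_N)/(RT) = (82.0−114)×10³/(8.314×407) = -32000/3384 = -9.457.
k_N/k_P = (4.12×10^6/251)·exp(-9.457) = 16414 × 7.815×10^-5 = 1.28.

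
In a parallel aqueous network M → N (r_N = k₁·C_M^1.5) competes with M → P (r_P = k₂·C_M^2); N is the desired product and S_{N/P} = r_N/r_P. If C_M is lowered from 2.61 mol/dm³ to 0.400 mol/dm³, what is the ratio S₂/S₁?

S_{N/P} = (k₁/k₂)·C_M^-0.5, so S₂/S₁ = (C_{M,2}/C_{M,1})^-0.5.
= (0.400/2.61)^(-0.5) = (0.1533)^(-0.5) = 2.55.
Selectivity toward N rises as C_M falls — low-concentration operation is favoured.

2.55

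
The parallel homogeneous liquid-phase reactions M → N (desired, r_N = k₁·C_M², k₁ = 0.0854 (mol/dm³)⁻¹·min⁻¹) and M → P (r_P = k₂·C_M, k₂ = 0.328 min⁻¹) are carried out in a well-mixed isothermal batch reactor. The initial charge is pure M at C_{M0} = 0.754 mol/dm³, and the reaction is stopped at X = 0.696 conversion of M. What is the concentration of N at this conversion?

C_M = C_{M0}(1−X) = 0.2292 mol/dm³.
Along a PFR/batch, dC_P/dC_M = −r_P/(r_N+r_P) = −k₂/(k₂+k₁·C_M).
Integrating from C_{M0} to C_M: C_P = (0.328/0.0854)·ln[(0.328+0.0854·0.754)/(0.328+0.0854·0.229)] = 3.841·ln(0.3924/0.3476) = 0.4658 mol/dm³.
Then C_N = (C_{M0}−C_M) − C_P = 0.5248 − 0.4658 = 0.05898 mol/dm³.

0.0590 mol/dm³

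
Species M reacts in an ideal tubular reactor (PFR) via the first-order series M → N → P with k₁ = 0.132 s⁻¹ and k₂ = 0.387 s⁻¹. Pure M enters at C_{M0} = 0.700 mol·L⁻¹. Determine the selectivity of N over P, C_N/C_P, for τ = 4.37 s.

0.804

Solving the coupled first-order balances gives C_N(τ) = [k₁/(k₂−k₁)]·C_{M0}·(e^(−k₁τ) − e^(−k₂τ)).
e^(−k₁τ) = e^(−0.132×4.37) = e^(−0.5768) = 0.5617; e^(−k₂τ) = e^(−1.691) = 0.1843.
C_N = 0.132×0.700/(0.387−0.132) × (0.5617−0.1843) = 0.3624×0.3774 = 0.1367 mol·L⁻¹.
C_M = C_{M0}e^(−k₁τ) = 0.3932 mol·L⁻¹, so C_P = C_{M0}−C_M−C_N = 0.1701 mol·L⁻¹; C_N/C_P = 0.804.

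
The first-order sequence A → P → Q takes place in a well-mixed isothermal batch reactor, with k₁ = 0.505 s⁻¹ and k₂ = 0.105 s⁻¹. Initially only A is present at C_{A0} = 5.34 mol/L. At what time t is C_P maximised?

The intermediate peaks when r₁ = r₂, i.e. k₁e^(−k₁t) = k₂e^(−k₂t), giving t_opt = ln(k₂/k₁)/(k₂−k₁).
= ln(0.105/0.505)/(0.105−0.505) = ln(0.2079)/-0.4000 = -1.571/-0.4000 = 3.93 s.

3.93 s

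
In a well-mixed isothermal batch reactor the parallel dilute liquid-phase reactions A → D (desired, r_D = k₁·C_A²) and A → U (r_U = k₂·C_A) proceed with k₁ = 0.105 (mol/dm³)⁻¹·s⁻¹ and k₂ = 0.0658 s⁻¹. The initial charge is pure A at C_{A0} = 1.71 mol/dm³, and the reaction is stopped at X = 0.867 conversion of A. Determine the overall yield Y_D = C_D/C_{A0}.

C_A = C_{A0}(1−X) = 0.2274 mol/dm³.
Along a PFR/batch, dC_U/dC_A = −r_U/(r_D+r_U) = −k₂/(k₂+k₁·C_A).
Integrating from C_{A0} to C_A: C_U = (0.0658/0.105)·ln[(0.0658+0.105·1.71)/(0.0658+0.105·0.227)] = 0.6267·ln(0.2453/0.08968) = 0.6307 mol/dm³.
Then C_D = (C_{A0}−C_A) − C_U = 1.483 − 0.6307 = 0.8519 mol/dm³.
Y_D = C_D/C_{A0} = 0.8519/1.71 = 0.498.

0.498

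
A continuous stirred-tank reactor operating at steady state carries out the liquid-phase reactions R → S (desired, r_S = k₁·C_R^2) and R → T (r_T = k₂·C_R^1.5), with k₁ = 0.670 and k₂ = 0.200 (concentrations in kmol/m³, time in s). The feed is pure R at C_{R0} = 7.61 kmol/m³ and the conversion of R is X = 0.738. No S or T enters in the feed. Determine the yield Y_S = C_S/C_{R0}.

Exit C_R = C_{R0}(1−X) = 7.61×0.262 = 1.994 kmol/m³.
Rates in a CSTR are evaluated at the outlet concentration: r_S = 0.670×1.994^2 = 2.663, r_T = 0.200×1.994^1.5 = 0.5631.
Fraction of consumed R going to S: r_S/(r_S+r_T) = 0.8255.
C_S = 0.8255·C_{R0}·X = 0.8255×7.61×0.738 = 4.64 kmol/m³; Y_S = C_S/C_{R0} = 0.609.

0.609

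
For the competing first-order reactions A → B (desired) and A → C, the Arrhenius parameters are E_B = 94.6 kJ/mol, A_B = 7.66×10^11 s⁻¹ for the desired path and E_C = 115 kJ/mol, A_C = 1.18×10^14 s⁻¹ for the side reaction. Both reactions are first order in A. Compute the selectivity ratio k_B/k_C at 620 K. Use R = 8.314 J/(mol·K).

Since both paths have the same order in A, the concentration cancels and S_{B/C} = k_B/k_C = (A_B/A_C)·exp[(E_C−E_B)/(RT)].
(E_C−E_B)/(RT) = (115−94.6)×10³/(8.314×620) = 20400/5155 = 3.958.
k_B/k_C = (7.66×10^11/1.18×10^14)·exp(3.958) = 0.006492 × 52.33 = 0.340.
Since E_B < E_C, lowering the temperature improves selectivity toward B.

0.340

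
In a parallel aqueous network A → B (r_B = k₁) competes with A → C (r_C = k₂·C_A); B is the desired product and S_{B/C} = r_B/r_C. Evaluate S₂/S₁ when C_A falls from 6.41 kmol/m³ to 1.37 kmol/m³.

S_{B/C} = (k₁/k₂)·C_A⁻¹, so S₂/S₁ = (C_{A,2}/C_{A,1})⁻¹.
= 6.41/1.37 = 4.68.
Selectivity toward B rises as C_A falls — low-concentration operation is favoured.

4.68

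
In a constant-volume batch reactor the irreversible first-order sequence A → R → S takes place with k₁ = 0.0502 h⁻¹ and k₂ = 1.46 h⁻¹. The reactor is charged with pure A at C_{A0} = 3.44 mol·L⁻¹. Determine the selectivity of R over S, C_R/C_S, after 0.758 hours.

For first-order series with pure A initially, C_R(t) = k₁C_{A0}/(k₂−k₁)·(e^(−k₁t) − e^(−k₂t)).
e^(−k₁t) = e^(−0.0502×0.758) = e^(−0.03805) = 0.9627; e^(−k₂t) = e^(−1.107) = 0.3307.
C_R = 0.0502×3.44/(1.46−0.0502) × (0.9627−0.3307) = 0.1225×0.6320 = 0.07742 mol·L⁻¹.
C_A = C_{A0}e^(−k₁t) = 3.312 mol·L⁻¹, so C_S = C_{A0}−C_A−C_R = 0.05102 mol·L⁻¹; C_R/C_S = 1.52.

1.52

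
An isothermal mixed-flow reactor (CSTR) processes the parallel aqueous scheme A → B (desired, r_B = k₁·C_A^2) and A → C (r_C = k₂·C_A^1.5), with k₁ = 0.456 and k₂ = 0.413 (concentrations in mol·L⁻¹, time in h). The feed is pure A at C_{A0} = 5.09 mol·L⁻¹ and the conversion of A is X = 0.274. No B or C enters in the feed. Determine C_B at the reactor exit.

Exit C_A = C_{A0}(1−X) = 5.09×0.726 = 3.695 mol·L⁻¹.
Rates in a CSTR are evaluated at the outlet concentration: r_B = 0.456×3.695^2 = 6.227, r_C = 0.413×3.695^1.5 = 2.934.
Fraction of consumed A going to B: r_B/(r_B+r_C) = 0.6797.
C_B = 0.6797·C_{A0}·X = 0.6797×5.09×0.274 = 0.948 mol·L⁻¹.

0.948 mol·L⁻¹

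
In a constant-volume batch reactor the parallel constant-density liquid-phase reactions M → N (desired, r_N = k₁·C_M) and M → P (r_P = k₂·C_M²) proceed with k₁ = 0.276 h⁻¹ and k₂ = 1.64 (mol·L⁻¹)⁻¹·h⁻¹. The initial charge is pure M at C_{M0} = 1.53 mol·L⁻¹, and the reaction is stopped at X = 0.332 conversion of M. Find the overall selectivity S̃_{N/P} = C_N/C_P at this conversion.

0.133

C_M = C_{M0}(1−X) = 1.022 mol·L⁻¹.
Along a PFR/batch, dC_N/dC_M = −r_N/(r_N+r_P) = −k₁/(k₁+k₂·C_M).
Integrating from C_{M0} to C_M: C_N = (0.276/1.64)·ln[(0.276+1.64·1.53)/(0.276+1.64·1.02)] = 0.1683·ln(2.785/1.952) = 0.05981 mol·L⁻¹.
C_P = (C_{M0}−C_M)−C_N = 0.4482 mol·L⁻¹; S̃_{N/P} = 0.05981/0.4482 = 0.133.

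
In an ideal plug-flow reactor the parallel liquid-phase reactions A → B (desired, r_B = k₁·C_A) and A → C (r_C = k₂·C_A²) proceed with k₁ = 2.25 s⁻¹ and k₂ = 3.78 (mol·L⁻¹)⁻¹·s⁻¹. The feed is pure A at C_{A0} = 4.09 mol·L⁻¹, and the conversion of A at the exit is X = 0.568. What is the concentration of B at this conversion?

0.408 mol·L⁻¹

C_A = C_{A0}(1−X) = 1.767 mol·L⁻¹.
Along a PFR/batch, dC_B/dC_A = −r_B/(r_B+r_C) = −k₁/(k₁+k₂·C_A).
Integrating from C_{A0} to C_A: C_B = (2.25/3.78)·ln[(2.25+3.78·4.09)/(2.25+3.78·1.77)] = 0.5952·ln(17.71/8.929) = 0.4077 mol·L⁻¹.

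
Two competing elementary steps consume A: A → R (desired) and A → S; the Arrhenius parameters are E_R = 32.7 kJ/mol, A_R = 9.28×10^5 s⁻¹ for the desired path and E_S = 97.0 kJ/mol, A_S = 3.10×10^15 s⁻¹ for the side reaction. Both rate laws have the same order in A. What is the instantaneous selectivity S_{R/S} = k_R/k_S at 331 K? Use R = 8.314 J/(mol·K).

4.20

k_R/k_S = (A_R/A_S)·exp[−(E_R−E_S)/(RT)] = (A_R/A_S)·exp[(E_S−E_R)/(RT)].
(E_S−E_R)/(RT) = (97.0−32.7)×10³/(8.314×331) = 64300/2752 = 23.37.
k_R/k_S = (9.28×10^5/3.10×10^15)·exp(23.37) = 2.994×10^-10 × 1.404×10^10 = 4.20.
Since E_R < E_S, lowering the temperature improves selectivity toward R.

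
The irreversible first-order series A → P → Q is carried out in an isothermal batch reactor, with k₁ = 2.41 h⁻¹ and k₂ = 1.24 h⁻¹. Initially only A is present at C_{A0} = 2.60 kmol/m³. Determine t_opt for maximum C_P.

The intermediate peaks when r₁ = r₂, i.e. k₁e^(−k₁t) = k₂e^(−k₂t), giving t_opt = ln(k₂/k₁)/(k₂−k₁).
= ln(1.24/2.41)/(1.24−2.41) = ln(0.5145)/-1.170 = -0.6645/-1.170 = 0.568 h.

0.568 h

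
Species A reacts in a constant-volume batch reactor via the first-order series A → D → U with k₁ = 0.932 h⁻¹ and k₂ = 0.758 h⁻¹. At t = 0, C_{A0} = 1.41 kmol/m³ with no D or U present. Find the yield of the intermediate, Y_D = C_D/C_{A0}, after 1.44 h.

For first-order series with pure A initially, C_D(t) = k₁C_{A0}/(k₂−k₁)·(e^(−k₁t) − e^(−k₂t)).
e^(−k₁t) = e^(−0.932×1.44) = e^(−1.342) = 0.2613; e^(−k₂t) = e^(−1.092) = 0.3357.
C_D = 0.932×1.41/(0.758−0.932) × (0.2613−0.3357) = (-7.552)×(-0.07440) = 0.5619 kmol/m³.
Y_D = C_D/C_{A0} = 0.5619/1.41 = 0.399.

0.399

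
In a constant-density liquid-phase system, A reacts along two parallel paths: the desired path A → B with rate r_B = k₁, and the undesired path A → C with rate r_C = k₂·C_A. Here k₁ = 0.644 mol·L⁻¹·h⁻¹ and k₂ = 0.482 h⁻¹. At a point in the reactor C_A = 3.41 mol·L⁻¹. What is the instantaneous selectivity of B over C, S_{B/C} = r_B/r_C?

0.392

S_{B/C} = r_B/r_C = (k₁)/(k₂·C_A) = (k₁/k₂)·C_A⁻¹.
= (0.644) / (0.482×3.410) = 0.6440/1.644 = 0.392.
The undesired path is higher order in A, so low C_A (CSTR or dilute feed) favours B.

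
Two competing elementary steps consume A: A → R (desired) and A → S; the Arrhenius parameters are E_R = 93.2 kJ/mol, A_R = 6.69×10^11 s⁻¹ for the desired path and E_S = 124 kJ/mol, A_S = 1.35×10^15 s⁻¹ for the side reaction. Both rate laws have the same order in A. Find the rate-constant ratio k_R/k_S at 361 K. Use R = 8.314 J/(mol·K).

14.2

k_R/k_S = (A_R/A_S)·exp[−(E_R−E_S)/(RT)] = (A_R/A_S)·exp[(E_S−E_R)/(RT)].
(E_S−E_R)/(RT) = (124−93.2)×10³/(8.314×361) = 30800/3001 = 10.26.
k_R/k_S = (6.69×10^11/1.35×10^15)·exp(10.26) = 4.956×10^-4 × 28625 = 14.2.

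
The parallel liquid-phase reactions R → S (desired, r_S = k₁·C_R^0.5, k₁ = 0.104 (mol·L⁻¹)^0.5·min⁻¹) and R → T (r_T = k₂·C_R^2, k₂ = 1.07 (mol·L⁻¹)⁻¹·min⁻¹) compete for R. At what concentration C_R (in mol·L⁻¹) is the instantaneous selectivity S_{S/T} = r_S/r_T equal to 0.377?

S_{S/T} = (k₁/k₂)·C_R^-1.5 ⇒ C_R = (S·k₂/k₁)^(1/(-1.5)).
= (0.377×1.07/0.104)^(-0.6667) = (3.879)^(-0.6667) = 0.405 mol·L⁻¹.

0.405 mol·L⁻¹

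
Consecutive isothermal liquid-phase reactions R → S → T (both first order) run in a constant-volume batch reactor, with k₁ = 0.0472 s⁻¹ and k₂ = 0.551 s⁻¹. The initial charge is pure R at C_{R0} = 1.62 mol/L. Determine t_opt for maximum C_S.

For first-order series the maximum of C_S occurs at t_opt = ln(k₂/k₁)/(k₂−k₁).
= ln(0.551/0.0472)/(0.551−0.0472) = ln(11.67)/0.5038 = 2.457/0.5038 = 4.88 s.

4.88 s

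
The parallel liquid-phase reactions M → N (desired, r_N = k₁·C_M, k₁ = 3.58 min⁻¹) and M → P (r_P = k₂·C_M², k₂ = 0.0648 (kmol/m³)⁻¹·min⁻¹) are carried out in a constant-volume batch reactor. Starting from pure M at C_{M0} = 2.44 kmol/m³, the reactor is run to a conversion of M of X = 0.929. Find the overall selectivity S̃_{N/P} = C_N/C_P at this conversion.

42.5

C_M = C_{M0}(1−X) = 0.1732 kmol/m³.
Along a PFR/batch, dC_N/dC_M = −r_N/(r_N+r_P) = −k₁/(k₁+k₂·C_M).
Integrating from C_{M0} to C_M: C_N = (3.58/0.0648)·ln[(3.58+0.0648·2.44)/(3.58+0.0648·0.173)] = 55.25·ln(3.738/3.591) = 2.215 kmol/m³.
C_P = (C_{M0}−C_M)−C_N = 0.05207 kmol/m³; S̃_{N/P} = 2.215/0.05207 = 42.5.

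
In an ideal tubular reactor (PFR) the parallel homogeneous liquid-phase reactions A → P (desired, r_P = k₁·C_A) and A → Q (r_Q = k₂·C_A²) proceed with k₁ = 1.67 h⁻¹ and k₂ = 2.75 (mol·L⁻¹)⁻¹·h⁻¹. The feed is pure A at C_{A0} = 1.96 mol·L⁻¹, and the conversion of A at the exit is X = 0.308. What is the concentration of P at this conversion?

C_A = C_{A0}(1−X) = 1.356 mol·L⁻¹.
Along a PFR/batch, dC_P/dC_A = −r_P/(r_P+r_Q) = −k₁/(k₁+k₂·C_A).
Integrating from C_{A0} to C_A: C_P = (1.67/2.75)·ln[(1.67+2.75·1.96)/(1.67+2.75·1.36)] = 0.6073·ln(7.060/5.400) = 0.1628 mol·L⁻¹.

0.163 mol·L⁻¹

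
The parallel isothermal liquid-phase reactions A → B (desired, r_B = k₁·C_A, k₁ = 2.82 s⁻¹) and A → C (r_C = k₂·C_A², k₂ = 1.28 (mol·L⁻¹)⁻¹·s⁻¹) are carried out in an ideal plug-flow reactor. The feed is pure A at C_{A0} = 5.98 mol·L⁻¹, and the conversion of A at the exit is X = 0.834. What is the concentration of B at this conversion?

C_A = C_{A0}(1−X) = 0.9927 mol·L⁻¹.
Along a PFR/batch, dC_B/dC_A = −r_B/(r_B+r_C) = −k₁/(k₁+k₂·C_A).
Integrating from C_{A0} to C_A: C_B = (2.82/1.28)·ln[(2.82+1.28·5.98)/(2.82+1.28·0.993)] = 2.203·ln(10.47/4.091) = 2.071 mol·L⁻¹.

2.07 mol·L⁻¹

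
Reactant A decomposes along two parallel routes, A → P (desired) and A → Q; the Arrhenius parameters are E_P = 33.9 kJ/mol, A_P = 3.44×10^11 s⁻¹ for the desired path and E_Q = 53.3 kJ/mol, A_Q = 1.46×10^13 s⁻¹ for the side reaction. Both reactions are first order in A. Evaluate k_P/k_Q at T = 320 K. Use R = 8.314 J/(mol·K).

34.6

Since both paths have the same order in A, the concentration cancels and S_{P/Q} = k_P/k_Q = (A_P/A_Q)·exp[(E_Q−E_P)/(RT)].
(E_Q−E_P)/(RT) = (53.3−33.9)×10³/(8.314×320) = 19400/2660 = 7.292.
k_P/k_Q = (3.44×10^11/1.46×10^13)·exp(7.292) = 0.02356 × 1468 = 34.6.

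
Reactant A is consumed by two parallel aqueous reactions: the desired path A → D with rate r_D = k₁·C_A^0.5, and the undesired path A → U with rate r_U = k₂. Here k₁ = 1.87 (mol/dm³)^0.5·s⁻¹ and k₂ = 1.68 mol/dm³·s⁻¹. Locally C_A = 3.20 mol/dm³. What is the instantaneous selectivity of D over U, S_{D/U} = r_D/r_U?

S_{D/U} = r_D/r_U = (k₁·C_A^0.5)/(k₂) = (k₁/k₂)·C_A^0.5.
= (1.87×3.200^0.5) / (1.68) = 3.345/1.680 = 1.99.
Since the desired path is higher order in A, keeping C_A high (PFR or concentrated feed) favours D.

1.99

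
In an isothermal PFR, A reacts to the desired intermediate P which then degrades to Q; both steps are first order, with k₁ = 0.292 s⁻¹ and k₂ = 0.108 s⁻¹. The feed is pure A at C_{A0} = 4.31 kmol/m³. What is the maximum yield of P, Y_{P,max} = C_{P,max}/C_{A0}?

0.558

At the optimum, C_{P,max}/C_{A0} = (k₁/k₂)^[k₂/(k₂−k₁)].
= (0.292/0.108)^(0.108/(0.108−0.292)) = (2.704)^(-0.5870) = 0.5578.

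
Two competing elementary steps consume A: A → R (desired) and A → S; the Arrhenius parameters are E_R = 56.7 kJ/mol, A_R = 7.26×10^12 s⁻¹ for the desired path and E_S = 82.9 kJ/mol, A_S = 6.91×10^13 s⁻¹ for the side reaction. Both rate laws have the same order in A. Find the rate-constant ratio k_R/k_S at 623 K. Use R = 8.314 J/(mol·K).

16.5

k_R/k_S = (A_R/A_S)·exp[−(E_R−E_S)/(RT)] = (A_R/A_S)·exp[(E_S−E_R)/(RT)].
(E_S−E_R)/(RT) = (82.9−56.7)×10³/(8.314×623) = 26200/5180 = 5.058.
k_R/k_S = (7.26×10^12/6.91×10^13)·exp(5.058) = 0.1051 × 157.3 = 16.5.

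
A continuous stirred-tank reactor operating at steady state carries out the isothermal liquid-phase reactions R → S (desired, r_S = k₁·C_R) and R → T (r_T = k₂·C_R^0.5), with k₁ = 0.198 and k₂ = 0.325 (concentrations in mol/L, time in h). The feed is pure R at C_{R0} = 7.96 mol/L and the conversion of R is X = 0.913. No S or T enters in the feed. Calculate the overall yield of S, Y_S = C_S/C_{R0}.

Exit C_R = C_{R0}(1−X) = 7.96×0.0870 = 0.6925 mol/L.
A CSTR operates uniformly at the exit composition, giving r_S = 0.1371 and r_T = 0.2705 (each k·C_R^n at C_R = 0.6925).
Fraction of consumed R going to S: r_S/(r_S+r_T) = 0.3364.
C_S = 0.3364·C_{R0}·X = 0.3364×7.96×0.913 = 2.44 mol/L; Y_S = C_S/C_{R0} = 0.307.

0.307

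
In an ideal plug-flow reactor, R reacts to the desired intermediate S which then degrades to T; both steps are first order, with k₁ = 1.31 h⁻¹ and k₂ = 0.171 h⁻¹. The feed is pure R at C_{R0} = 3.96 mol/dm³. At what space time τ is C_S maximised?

The intermediate peaks when r₁ = r₂, i.e. k₁e^(−k₁τ) = k₂e^(−k₂τ), giving τ_opt = ln(k₂/k₁)/(k₂−k₁).
= ln(0.171/1.31)/(0.171−1.31) = ln(0.1305)/-1.139 = -2.036/-1.139 = 1.79 h.

1.79 h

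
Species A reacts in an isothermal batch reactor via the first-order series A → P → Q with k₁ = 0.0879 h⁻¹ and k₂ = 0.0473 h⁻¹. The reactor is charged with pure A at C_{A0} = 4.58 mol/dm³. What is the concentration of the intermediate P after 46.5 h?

0.933 mol/dm³

Solving the coupled first-order balances gives C_P(t) = [k₁/(k₂−k₁)]·C_{A0}·(e^(−k₁t) − e^(−k₂t)).
e^(−k₁t) = e^(−0.0879×46.5) = e^(−4.087) = 0.01678; e^(−k₂t) = e^(−2.199) = 0.1109.
C_P = 0.0879×4.58/(0.0473−0.0879) × (0.01678−0.1109) = (-9.916)×(-0.09408) = 0.9329 mol/dm³.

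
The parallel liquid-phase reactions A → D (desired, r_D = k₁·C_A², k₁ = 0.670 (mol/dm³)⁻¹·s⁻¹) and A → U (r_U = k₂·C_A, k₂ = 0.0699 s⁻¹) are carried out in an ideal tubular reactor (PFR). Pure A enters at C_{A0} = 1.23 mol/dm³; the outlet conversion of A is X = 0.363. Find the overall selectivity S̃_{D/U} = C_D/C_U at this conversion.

9.50

C_A = C_{A0}(1−X) = 0.7835 mol/dm³.
Along a PFR/batch, dC_U/dC_A = −r_U/(r_D+r_U) = −k₂/(k₂+k₁·C_A).
Integrating from C_{A0} to C_A: C_U = (0.0699/0.670)·ln[(0.0699+0.670·1.23)/(0.0699+0.670·0.784)] = 0.1043·ln(0.8940/0.5949) = 0.04250 mol/dm³.
Then C_D = (C_{A0}−C_A) − C_U = 0.4465 − 0.04250 = 0.4040 mol/dm³.
S̃_{D/U} = C_D/C_U = 0.4040/0.04250 = 9.50.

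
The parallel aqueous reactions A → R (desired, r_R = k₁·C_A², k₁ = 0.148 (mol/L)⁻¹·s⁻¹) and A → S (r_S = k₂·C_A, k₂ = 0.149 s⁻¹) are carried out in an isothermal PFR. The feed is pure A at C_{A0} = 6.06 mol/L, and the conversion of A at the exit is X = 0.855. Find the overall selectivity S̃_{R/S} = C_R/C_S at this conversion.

C_A = C_{A0}(1−X) = 0.8787 mol/L.
Along a PFR/batch, dC_S/dC_A = −r_S/(r_R+r_S) = −k₂/(k₂+k₁·C_A).
Integrating from C_{A0} to C_A: C_S = (0.149/0.148)·ln[(0.149+0.148·6.06)/(0.149+0.148·0.879)] = 1.007·ln(1.046/0.2790) = 1.330 mol/L.
Then C_R = (C_{A0}−C_A) − C_S = 5.181 − 1.330 = 3.851 mol/L.
S̃_{R/S} = C_R/C_S = 3.851/1.330 = 2.90.

2.90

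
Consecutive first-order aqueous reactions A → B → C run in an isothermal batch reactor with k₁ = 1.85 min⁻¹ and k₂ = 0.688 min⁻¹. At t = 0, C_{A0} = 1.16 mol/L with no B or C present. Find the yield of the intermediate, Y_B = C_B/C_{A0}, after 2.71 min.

For first-order series with pure A initially, C_B(t) = k₁C_{A0}/(k₂−k₁)·(e^(−k₁t) − e^(−k₂t)).
e^(−k₁t) = e^(−1.85×2.71) = e^(−5.014) = 0.006648; e^(−k₂t) = e^(−1.864) = 0.1550.
C_B = 1.85×1.16/(0.688−1.85) × (0.006648−0.1550) = (-1.847)×(-0.1483) = 0.2739 mol/L.
Y_B = C_B/C_{A0} = 0.2739/1.16 = 0.236.

0.236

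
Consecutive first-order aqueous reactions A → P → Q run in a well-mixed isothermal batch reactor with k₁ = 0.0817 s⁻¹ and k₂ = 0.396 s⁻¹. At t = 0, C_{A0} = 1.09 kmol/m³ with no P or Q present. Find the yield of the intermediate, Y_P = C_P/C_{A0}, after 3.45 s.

0.130

For first-order series with pure A initially, C_P(t) = k₁C_{A0}/(k₂−k₁)·(e^(−k₁t) − e^(−k₂t)).
e^(−k₁t) = e^(−0.0817×3.45) = e^(−0.2819) = 0.7544; e^(−k₂t) = e^(−1.366) = 0.2551.
C_P = 0.0817×1.09/(0.396−0.0817) × (0.7544−0.2551) = 0.2833×0.4993 = 0.1415 kmol/m³.
Y_P = C_P/C_{A0} = 0.1415/1.09 = 0.130.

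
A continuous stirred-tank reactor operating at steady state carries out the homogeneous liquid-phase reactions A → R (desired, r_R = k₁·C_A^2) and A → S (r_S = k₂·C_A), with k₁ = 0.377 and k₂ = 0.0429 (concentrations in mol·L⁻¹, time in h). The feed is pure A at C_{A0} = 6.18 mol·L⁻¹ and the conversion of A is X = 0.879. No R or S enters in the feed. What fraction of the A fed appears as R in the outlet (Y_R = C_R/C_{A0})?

0.763

Exit C_A = C_{A0}(1−X) = 6.18×0.121 = 0.7478 mol·L⁻¹.
A CSTR operates uniformly at the exit composition, giving r_R = 0.2108 and r_S = 0.03208 (each k·C_A^n at C_A = 0.7478).
Fraction of consumed A going to R: r_R/(r_R+r_S) = 0.8679.
C_R = 0.8679·C_{A0}·X = 0.8679×6.18×0.879 = 4.71 mol·L⁻¹; Y_R = C_R/C_{A0} = 0.763.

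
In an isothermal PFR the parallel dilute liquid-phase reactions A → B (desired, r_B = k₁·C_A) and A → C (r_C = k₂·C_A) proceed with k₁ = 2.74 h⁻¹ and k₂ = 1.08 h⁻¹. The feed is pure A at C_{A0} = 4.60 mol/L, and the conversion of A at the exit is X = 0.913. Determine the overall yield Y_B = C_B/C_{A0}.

C_A = C_{A0}(1−X) = 0.4002 mol/L.
Both paths are first order in A, so the instantaneous fraction to B is constant: dC_B/d(−C_A) = k₁/(k₁+k₂) = 0.7173.
C_B = 0.7173·(C_{A0}−C_A) = 0.7173×4.200 = 3.01 mol/L.
Y_B = C_B/C_{A0} = 3.012/4.60 = 0.655.

0.655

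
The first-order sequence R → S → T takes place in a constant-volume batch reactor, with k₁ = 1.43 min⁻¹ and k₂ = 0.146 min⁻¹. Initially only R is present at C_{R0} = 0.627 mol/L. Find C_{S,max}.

0.484 mol/L

For a first-order series the maximum intermediate yield is C_{S,max}/C_{R0} = (k₁/k₂)^[k₂/(k₂−k₁)].
= (1.43/0.146)^(0.146/(0.146−1.43)) = (9.795)^(-0.1137) = 0.7715.
C_{S,max} = 0.7715×0.627 = 0.484 mol/L.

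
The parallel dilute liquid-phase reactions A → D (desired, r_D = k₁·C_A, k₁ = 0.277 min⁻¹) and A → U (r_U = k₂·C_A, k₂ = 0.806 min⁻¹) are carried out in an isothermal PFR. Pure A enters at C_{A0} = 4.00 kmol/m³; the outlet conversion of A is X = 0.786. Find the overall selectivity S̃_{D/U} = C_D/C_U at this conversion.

0.344

C_A = C_{A0}(1−X) = 0.8560 kmol/m³.
Both paths are first order in A, so the instantaneous fraction to D is constant: dC_D/d(−C_A) = k₁/(k₁+k₂) = 0.2558.
C_D = 0.2558·(C_{A0}−C_A) = 0.2558×3.144 = 0.804 kmol/m³.
C_U = (C_{A0}−C_A)−C_D = 2.340 kmol/m³; S̃_{D/U} = 0.8041/2.340 = 0.344.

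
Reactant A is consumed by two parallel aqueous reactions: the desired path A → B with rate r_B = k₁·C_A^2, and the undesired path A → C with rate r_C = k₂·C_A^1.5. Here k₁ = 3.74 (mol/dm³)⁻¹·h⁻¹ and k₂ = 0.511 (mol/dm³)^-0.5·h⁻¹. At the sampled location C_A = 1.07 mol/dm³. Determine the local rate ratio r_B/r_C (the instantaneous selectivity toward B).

S_{B/C} = r_B/r_C = (k₁·C_A^2)/(k₂·C_A^1.5) = (k₁/k₂)·C_A^0.5.
= (3.74×1.070^2) / (0.511×1.070^1.5) = 4.282/0.5656 = 7.57.
Since the desired path is higher order in A, keeping C_A high (PFR or concentrated feed) favours B.

7.57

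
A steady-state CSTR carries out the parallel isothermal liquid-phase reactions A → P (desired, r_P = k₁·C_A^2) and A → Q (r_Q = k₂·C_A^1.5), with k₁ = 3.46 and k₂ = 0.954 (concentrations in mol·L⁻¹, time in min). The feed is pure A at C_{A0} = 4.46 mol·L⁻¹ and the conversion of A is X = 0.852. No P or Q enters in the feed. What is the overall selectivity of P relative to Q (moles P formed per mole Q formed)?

Exit C_A = C_{A0}(1−X) = 4.46×0.148 = 0.6601 mol·L⁻¹.
A CSTR operates uniformly at the exit composition, giving r_P = 1.508 and r_Q = 0.5116 (each k·C_A^n at C_A = 0.6601).
Overall selectivity = C_P/C_Q = r_Pτ/(r_Qτ) = r_P/r_Q = 2.95.

2.95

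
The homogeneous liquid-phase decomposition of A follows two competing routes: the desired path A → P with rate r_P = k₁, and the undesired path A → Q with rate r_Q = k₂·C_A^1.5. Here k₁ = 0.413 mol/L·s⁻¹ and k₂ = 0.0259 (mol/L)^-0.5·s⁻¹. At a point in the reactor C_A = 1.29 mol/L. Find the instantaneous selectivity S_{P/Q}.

10.9

S_{P/Q} = r_P/r_Q = (k₁)/(k₂·C_A^1.5) = (k₁/k₂)·C_A^-1.5.
= (0.413) / (0.0259×1.290^1.5) = 0.4130/0.03795 = 10.9.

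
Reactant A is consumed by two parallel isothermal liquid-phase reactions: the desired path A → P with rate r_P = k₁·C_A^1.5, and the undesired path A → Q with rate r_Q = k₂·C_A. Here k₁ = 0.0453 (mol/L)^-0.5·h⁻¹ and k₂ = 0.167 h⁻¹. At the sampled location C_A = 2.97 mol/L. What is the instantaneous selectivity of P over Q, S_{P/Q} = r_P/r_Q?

0.467

S_{P/Q} = r_P/r_Q = (k₁·C_A^1.5)/(k₂·C_A) = (k₁/k₂)·C_A^0.5.
= (0.0453×2.970^1.5) / (0.167×2.970) = 0.2319/0.4960 = 0.467.
Since the desired path is higher order in A, keeping C_A high (PFR or concentrated feed) favours P.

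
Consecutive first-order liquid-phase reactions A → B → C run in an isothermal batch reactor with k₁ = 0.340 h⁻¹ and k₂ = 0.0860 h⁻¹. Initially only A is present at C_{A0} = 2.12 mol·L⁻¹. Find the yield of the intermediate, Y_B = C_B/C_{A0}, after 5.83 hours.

0.626

For first-order series with pure A initially, C_B(t) = k₁C_{A0}/(k₂−k₁)·(e^(−k₁t) − e^(−k₂t)).
e^(−k₁t) = e^(−0.340×5.83) = e^(−1.982) = 0.1378; e^(−k₂t) = e^(−0.5014) = 0.6057.
C_B = 0.340×2.12/(0.0860−0.340) × (0.1378−0.6057) = (-2.838)×(-0.4679) = 1.328 mol·L⁻¹.
Y_B = C_B/C_{A0} = 1.328/2.12 = 0.626.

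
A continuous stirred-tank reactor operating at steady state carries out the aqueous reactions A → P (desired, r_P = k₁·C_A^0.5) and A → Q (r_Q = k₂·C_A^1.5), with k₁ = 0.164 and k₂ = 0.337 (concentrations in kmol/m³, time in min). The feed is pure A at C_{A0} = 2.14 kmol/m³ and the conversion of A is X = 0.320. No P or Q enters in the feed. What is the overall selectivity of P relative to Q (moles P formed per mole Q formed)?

0.334

Exit C_A = C_{A0}(1−X) = 2.14×0.680 = 1.455 kmol/m³.
In a CSTR the entire volume is at exit conditions, so r_P = 0.164×1.455^0.5 = 0.1978 and r_Q = 0.337×1.455^1.5 = 0.5916.
Overall selectivity = C_P/C_Q = r_Pτ/(r_Qτ) = r_P/r_Q = 0.334.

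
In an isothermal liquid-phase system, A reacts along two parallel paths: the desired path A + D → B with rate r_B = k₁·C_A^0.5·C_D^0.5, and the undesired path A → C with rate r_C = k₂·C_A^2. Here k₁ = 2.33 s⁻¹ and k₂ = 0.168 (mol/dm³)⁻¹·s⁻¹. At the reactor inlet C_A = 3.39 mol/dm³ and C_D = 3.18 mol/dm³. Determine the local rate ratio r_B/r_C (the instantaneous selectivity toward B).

3.96

S_{B/C} = r_B/r_C = (k₁·C_A^0.5·C_D^0.5)/(k₂·C_A^2) = (k₁/k₂)·C_A^-1.5·C_D^0.5.
= (2.33×3.390^0.5×3.180^0.5) / (0.168×3.390^2) = 7.650/1.931 = 3.96.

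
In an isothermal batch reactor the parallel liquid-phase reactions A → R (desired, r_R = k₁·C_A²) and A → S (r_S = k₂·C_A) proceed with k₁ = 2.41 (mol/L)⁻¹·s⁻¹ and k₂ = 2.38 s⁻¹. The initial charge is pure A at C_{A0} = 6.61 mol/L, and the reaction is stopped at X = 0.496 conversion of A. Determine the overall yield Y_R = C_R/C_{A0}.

0.412

C_A = C_{A0}(1−X) = 3.331 mol/L.
Along a PFR/batch, dC_S/dC_A = −r_S/(r_R+r_S) = −k₂/(k₂+k₁·C_A).
Integrating from C_{A0} to C_A: C_S = (2.38/2.41)·ln[(2.38+2.41·6.61)/(2.38+2.41·3.33)] = 0.9876·ln(18.31/10.41) = 0.5578 mol/L.
Then C_R = (C_{A0}−C_A) − C_S = 3.279 − 0.5578 = 2.721 mol/L.
Y_R = C_R/C_{A0} = 2.721/6.61 = 0.412.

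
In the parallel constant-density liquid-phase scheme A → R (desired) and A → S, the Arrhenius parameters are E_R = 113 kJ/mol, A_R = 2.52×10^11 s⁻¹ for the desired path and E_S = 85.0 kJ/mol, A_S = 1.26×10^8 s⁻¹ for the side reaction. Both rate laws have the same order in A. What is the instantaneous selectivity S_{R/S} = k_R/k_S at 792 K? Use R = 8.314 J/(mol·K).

With equal orders, S_{R/S} = k_R/k_S = (A_R/A_S)·exp[(E_S−E_R)/(RT)].
(E_S−E_R)/(RT) = (85.0−113)×10³/(8.314×792) = -28000/6585 = -4.252.
k_R/k_S = (2.52×10^11/1.26×10^8)·exp(-4.252) = 2000 × 0.01423 = 28.5.

28.5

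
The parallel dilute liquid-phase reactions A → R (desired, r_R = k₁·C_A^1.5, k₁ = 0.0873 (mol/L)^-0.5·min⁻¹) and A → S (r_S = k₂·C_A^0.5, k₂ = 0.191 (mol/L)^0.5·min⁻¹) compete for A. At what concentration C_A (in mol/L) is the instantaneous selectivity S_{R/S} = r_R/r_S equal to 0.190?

0.416 mol/L

S_{R/S} = (k₁/k₂)·C_A ⇒ C_A = S·k₂/k₁.
= 0.190×0.191/0.0873 = 0.416 mol/L.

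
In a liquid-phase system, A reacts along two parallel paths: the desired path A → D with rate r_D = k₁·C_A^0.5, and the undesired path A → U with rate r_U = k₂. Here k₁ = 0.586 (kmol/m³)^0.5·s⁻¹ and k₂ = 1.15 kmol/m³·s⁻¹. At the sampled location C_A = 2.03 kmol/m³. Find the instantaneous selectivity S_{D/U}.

S_{D/U} = r_D/r_U = (k₁·C_A^0.5)/(k₂) = (k₁/k₂)·C_A^0.5.
= (0.586×2.030^0.5) / (1.15) = 0.8349/1.150 = 0.726.

0.726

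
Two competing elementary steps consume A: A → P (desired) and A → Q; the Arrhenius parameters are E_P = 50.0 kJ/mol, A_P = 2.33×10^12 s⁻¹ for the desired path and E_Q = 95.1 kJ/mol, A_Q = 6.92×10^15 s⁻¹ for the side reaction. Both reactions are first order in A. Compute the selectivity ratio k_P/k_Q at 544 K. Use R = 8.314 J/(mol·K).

7.21

k_P/k_Q = (A_P/A_Q)·exp[−(E_P−E_Q)/(RT)] = (A_P/A_Q)·exp[(E_Q−E_P)/(RT)].
(E_Q−E_P)/(RT) = (95.1−50.0)×10³/(8.314×544) = 45100/4523 = 9.972.
k_P/k_Q = (2.33×10^12/6.92×10^15)·exp(9.972) = 3.367×10^-4 × 21411 = 7.21.
Since E_P < E_Q, lowering the temperature improves selectivity toward P.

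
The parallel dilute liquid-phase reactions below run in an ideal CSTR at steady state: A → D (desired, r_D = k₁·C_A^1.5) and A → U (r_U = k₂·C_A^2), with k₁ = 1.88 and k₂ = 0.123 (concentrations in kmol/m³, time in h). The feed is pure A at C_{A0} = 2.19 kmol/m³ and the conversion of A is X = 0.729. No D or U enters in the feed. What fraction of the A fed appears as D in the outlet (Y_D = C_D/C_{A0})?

Exit C_A = C_{A0}(1−X) = 2.19×0.271 = 0.5935 kmol/m³.
In a CSTR the entire volume is at exit conditions, so r_D = 1.88×0.5935^1.5 = 0.8596 and r_U = 0.123×0.5935^2 = 0.04332.
Fraction of consumed A going to D: r_D/(r_D+r_U) = 0.9520.
C_D = 0.9520·C_{A0}·X = 0.9520×2.19×0.729 = 1.52 kmol/m³; Y_D = C_D/C_{A0} = 0.694.

0.694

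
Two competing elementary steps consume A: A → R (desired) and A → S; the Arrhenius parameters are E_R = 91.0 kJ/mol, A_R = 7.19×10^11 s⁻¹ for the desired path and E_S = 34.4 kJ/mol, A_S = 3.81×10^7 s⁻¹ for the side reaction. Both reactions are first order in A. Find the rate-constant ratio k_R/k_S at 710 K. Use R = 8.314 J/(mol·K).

Since both paths have the same order in A, the concentration cancels and S_{R/S} = k_R/k_S = (A_R/A_S)·exp[(E_S−E_R)/(RT)].
(E_S−E_R)/(RT) = (34.4−91.0)×10³/(8.314×710) = -56600/5903 = -9.588.
k_R/k_S = (7.19×10^11/3.81×10^7)·exp(-9.588) = 18871 × 6.852×10^-5 = 1.29.

1.29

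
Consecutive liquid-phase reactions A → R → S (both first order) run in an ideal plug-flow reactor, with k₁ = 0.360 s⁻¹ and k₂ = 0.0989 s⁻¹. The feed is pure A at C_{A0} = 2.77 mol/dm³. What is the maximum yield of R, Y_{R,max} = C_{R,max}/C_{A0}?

0.613

For a first-order series the maximum intermediate yield is C_{R,max}/C_{A0} = (k₁/k₂)^[k₂/(k₂−k₁)].
= (0.360/0.0989)^(0.0989/(0.0989−0.360)) = (3.640)^(-0.3788) = 0.6130.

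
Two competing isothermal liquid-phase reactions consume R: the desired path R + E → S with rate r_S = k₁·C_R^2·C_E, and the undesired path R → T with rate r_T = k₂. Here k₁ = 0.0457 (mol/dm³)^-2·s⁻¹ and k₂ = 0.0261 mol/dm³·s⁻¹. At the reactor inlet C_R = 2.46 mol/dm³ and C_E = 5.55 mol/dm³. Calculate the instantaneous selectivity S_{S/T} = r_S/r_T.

58.8

S_{S/T} = r_S/r_T = (k₁·C_R^2·C_E)/(k₂) = (k₁/k₂)·C_R^2·C_E.
= (0.0457×2.460^2×5.550) / (0.0261) = 1.535/0.02610 = 58.8.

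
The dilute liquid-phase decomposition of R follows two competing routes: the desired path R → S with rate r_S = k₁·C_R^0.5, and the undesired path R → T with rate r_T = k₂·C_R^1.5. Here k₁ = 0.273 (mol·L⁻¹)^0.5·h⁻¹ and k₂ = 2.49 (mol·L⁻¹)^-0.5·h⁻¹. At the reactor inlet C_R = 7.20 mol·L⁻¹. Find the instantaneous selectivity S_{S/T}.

0.0152

S_{S/T} = r_S/r_T = (k₁·C_R^0.5)/(k₂·C_R^1.5) = (k₁/k₂)·C_R⁻¹.
= (0.273×7.200^0.5) / (2.49×7.200^1.5) = 0.7325/48.11 = 0.0152.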